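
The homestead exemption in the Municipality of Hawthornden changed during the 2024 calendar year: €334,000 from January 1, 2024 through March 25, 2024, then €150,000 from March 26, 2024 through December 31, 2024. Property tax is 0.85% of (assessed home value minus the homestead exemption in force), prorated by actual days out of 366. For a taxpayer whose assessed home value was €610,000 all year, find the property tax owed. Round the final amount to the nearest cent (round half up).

January 1 – March 25, 2024: 85 days, exemption €334,000 → (€610,000 − €334,000) × 0.85% × 85/366 = €544.8361
March 26 – December 31, 2024: 281 days, exemption €150,000 → (€610,000 − €150,000) × 0.85% × 281/366 = €3,001.9399
Total = €3,546.7760

€3,546.78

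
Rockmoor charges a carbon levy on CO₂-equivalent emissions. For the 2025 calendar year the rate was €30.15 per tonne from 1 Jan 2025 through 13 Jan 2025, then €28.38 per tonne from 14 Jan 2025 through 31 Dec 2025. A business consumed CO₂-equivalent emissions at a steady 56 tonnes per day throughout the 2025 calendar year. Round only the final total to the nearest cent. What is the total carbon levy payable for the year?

€581,375.76

1 Jan – 13 Jan 2025: 13 days × 56 tonnes/day = 728 tonnes at €30.15/tonne → €21,949.20
14 Jan – 31 Dec 2025: 352 days × 56 tonnes/day = 19,712 tonnes at €28.38/tonne → €559,426.56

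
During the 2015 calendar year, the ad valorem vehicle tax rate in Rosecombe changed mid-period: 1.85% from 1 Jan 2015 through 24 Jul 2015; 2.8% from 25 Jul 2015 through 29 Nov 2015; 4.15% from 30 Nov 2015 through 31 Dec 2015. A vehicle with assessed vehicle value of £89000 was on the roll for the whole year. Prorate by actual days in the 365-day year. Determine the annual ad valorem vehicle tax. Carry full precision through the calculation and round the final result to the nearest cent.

£2122.47

1 Jan – 24 Jul 2015: 205 days at 1.85% → £89000 × 1.85% × 205/365 = £924.7466
25 Jul – 29 Nov 2015: 128 days at 2.8% → £89000 × 2.8% × 128/365 = £873.9068
30 Nov – 31 Dec 2015: 32 days at 4.15% → £89000 × 4.15% × 32/365 = £323.8137
Total = £2122.4671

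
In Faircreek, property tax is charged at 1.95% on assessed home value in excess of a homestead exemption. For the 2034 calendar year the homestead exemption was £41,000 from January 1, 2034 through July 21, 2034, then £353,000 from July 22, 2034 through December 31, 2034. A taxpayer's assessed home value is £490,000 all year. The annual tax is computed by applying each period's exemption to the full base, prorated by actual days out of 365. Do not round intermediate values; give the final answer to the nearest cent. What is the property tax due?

January 1 – July 21, 2034: 202 days, exemption £41,000 → (£490,000 − £41,000) × 1.95% × 202/365 = £4,845.5096
July 22 – December 31, 2034: 163 days, exemption £353,000 → (£490,000 − £353,000) × 1.95% × 163/365 = £1,193.0260
Total = £6,038.5356

£6,038.54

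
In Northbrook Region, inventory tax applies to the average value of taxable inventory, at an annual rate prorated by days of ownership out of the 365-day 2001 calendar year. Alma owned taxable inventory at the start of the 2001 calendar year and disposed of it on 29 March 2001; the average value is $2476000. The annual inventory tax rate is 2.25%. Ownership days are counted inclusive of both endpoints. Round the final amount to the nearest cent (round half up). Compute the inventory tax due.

$13431.45

Days held (1 January – 29 March 2001): 88 out of 365
Tax = $2476000 × 2.25% × 88/365 = $13431.4521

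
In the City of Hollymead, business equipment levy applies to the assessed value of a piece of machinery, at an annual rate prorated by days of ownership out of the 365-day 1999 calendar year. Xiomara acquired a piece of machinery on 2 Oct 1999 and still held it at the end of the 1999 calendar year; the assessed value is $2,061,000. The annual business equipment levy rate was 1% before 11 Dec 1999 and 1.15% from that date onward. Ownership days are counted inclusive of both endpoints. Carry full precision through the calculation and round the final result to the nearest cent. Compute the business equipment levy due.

$5,316.25

2 Oct – 10 Dec 1999: 70 days at 1% → $2,061,000 × 1% × 70/365 = $3,952.6027
11 Dec – 31 Dec 1999: 21 days at 1.15% → $2,061,000 × 1.15% × 21/365 = $1,363.6479
Total = $5,316.2507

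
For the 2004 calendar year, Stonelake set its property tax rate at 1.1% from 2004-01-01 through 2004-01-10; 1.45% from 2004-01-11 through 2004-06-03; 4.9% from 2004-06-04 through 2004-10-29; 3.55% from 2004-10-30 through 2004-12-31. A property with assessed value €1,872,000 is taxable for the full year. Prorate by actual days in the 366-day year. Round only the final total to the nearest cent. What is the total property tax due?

2004-01-01 to 2004-01-10: 10 days at 1.1% → €1,872,000 × 1.1% × 10/366 = €562.6230
2004-01-11 to 2004-06-03: 145 days at 1.45% → €1,872,000 × 1.45% × 145/366 = €10,753.7705
2004-06-04 to 2004-10-29: 148 days at 4.9% → €1,872,000 × 4.9% × 148/366 = €37,092.1967
2004-10-30 to 2004-12-31: 63 days at 3.55% → €1,872,000 × 3.55% × 63/366 = €11,439.1475
Total = €59,847.7377

€59,847.74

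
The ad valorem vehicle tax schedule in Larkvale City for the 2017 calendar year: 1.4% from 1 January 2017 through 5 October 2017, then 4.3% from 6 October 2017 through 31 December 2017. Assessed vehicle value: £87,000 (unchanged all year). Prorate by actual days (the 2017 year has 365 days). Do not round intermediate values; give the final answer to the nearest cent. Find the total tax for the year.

1 January – 5 October 2017: 278 days at 1.4% → £87,000 × 1.4% × 278/365 = £927.6822
6 October – 31 December 2017: 87 days at 4.3% → £87,000 × 4.3% × 87/365 = £891.6904
Total = £1,819.3726

£1,819.37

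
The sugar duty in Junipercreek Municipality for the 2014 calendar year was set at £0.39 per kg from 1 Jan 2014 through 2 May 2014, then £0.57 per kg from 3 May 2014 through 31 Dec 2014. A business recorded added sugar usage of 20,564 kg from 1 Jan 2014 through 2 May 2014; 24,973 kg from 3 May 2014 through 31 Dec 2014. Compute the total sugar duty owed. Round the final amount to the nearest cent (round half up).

1 Jan – 2 May 2014: 20,564 kg at £0.39/kg → £8,019.96
3 May – 31 Dec 2014: 24,973 kg at £0.57/kg → £14,234.61

£22,254.57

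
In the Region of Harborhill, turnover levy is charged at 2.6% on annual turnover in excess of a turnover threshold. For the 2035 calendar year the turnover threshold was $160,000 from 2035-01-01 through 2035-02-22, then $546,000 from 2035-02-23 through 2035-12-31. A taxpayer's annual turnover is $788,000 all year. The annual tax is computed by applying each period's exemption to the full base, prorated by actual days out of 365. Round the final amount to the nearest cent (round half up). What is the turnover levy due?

$7,749.28

2035-01-01 to 2035-02-22: 53 days, exemption $160,000 → ($788,000 − $160,000) × 2.6% × 53/365 = $2,370.9151
2035-02-23 to 2035-12-31: 312 days, exemption $546,000 → ($788,000 − $546,000) × 2.6% × 312/365 = $5,378.3671
Total = $7,749.2822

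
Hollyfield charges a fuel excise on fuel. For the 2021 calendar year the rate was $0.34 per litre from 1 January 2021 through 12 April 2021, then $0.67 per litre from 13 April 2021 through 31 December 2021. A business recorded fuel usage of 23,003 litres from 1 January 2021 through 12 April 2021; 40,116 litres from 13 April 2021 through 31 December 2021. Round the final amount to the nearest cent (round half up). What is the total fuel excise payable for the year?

$34,698.74

1 January – 12 April 2021: 23,003 litres at $0.34/litre → $7,821.02
13 April – 31 December 2021: 40,116 litres at $0.67/litre → $26,877.72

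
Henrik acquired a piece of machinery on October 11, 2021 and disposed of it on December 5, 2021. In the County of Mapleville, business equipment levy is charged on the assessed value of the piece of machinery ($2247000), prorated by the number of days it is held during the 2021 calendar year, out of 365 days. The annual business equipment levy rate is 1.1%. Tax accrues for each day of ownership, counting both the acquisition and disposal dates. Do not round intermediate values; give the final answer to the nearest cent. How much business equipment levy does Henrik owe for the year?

Days held (October 11 – December 5, 2021): 56 out of 365
Tax = $2247000 × 1.1% × 56/365 = $3792.1973

$3792.20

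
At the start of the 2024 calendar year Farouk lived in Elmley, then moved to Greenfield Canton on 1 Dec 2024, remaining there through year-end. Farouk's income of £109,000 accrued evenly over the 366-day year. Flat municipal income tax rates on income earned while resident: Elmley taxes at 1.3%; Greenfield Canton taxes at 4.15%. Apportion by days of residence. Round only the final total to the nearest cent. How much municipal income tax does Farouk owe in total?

£1,680.12

Elmley, 1 Jan – 30 Nov 2024: 335 days → £109,000 × 1.3% × 335/366 = £1,296.9809
Greenfield Canton, 1 Dec – 31 Dec 2024: 31 days → £109,000 × 4.15% × 31/366 = £383.1380
Total = £1,680.1189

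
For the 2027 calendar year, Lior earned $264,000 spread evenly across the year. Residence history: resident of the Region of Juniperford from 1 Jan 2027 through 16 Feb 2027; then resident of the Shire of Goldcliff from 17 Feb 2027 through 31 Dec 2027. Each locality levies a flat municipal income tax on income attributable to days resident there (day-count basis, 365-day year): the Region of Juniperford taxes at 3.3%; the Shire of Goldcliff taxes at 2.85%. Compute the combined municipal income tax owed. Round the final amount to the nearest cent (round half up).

$7,676.98

The Region of Juniperford, 1 Jan – 16 Feb 2027: 47 days → $264,000 × 3.3% × 47/365 = $1,121.8192
The Shire of Goldcliff, 17 Feb – 31 Dec 2027: 318 days → $264,000 × 2.85% × 318/365 = $6,555.1562
Total = $7,676.9753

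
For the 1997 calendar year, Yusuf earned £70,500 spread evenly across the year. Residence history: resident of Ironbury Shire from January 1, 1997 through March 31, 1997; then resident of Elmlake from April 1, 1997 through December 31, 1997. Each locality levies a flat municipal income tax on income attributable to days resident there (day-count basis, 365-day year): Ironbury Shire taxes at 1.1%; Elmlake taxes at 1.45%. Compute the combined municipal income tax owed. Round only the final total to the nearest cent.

Ironbury Shire, January 1 – March 31, 1997: 90 days → £70,500 × 1.1% × 90/365 = £191.2192
Elmlake, April 1 – December 31, 1997: 275 days → £70,500 × 1.45% × 275/365 = £770.1884
Total = £961.4075

£961.41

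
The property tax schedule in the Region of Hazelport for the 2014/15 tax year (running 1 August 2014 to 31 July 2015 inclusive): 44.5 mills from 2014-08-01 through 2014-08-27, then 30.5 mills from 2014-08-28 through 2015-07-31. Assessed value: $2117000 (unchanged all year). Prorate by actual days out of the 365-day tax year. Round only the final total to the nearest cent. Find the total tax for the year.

$66760.90

2014-08-01 to 2014-08-27: 27 days at 44.5 mills → $2117000 × 4.45% × 27/365 = $6968.7000
2014-08-28 to 2015-07-31: 338 days at 30.5 mills → $2117000 × 3.05% × 338/365 = $59792.2000
Total = $66760.9000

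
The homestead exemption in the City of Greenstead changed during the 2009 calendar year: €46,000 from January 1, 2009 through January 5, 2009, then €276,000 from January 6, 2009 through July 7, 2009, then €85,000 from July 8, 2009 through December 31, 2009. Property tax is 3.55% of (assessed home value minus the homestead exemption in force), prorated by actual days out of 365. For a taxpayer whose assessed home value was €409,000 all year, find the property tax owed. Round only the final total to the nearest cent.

January 1 – January 5, 2009: 5 days, exemption €46,000 → (€409,000 − €46,000) × 3.55% × 5/365 = €176.5274
January 6 – July 7, 2009: 183 days, exemption €276,000 → (€409,000 − €276,000) × 3.55% × 183/365 = €2,367.2178
July 8 – December 31, 2009: 177 days, exemption €85,000 → (€409,000 − €85,000) × 3.55% × 177/365 = €5,577.6822
Total = €8,121.4274

€8,121.43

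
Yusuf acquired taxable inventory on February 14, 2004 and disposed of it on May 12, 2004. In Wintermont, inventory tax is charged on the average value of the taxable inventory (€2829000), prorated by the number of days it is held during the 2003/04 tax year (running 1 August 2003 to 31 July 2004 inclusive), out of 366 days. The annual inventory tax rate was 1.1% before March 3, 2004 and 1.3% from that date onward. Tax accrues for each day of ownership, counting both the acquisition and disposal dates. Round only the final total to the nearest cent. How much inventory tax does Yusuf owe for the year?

February 14 – March 2, 2004: 18 days at 1.1% → €2829000 × 1.1% × 18/366 = €1530.4426
March 3 – May 12, 2004: 71 days at 1.3% → €2829000 × 1.3% × 71/366 = €7134.3361
Total = €8664.7787

€8664.78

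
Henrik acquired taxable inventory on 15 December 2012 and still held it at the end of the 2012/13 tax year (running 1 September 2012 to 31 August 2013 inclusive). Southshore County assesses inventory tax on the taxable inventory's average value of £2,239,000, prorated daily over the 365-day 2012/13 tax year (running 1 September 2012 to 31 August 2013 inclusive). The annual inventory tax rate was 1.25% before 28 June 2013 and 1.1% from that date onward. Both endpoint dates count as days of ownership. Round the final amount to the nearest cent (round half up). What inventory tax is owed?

£19,338.21

15 December 2012 – 27 June 2013: 195 days at 1.25% → £2,239,000 × 1.25% × 195/365 = £14,952.2260
28 June – 31 August 2013: 65 days at 1.1% → £2,239,000 × 1.1% × 65/365 = £4,385.9863
Total = £19,338.2123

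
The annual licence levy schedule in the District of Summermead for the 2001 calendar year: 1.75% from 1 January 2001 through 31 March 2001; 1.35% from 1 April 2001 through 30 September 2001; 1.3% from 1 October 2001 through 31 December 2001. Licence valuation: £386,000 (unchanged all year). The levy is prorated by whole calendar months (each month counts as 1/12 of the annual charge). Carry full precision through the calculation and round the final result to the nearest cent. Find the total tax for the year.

1 January – 31 March 2001: 3 months at 1.75% → £386,000 × 1.75% × 3/12 = £1,688.7500
1 April – 30 September 2001: 6 months at 1.35% → £386,000 × 1.35% × 6/12 = £2,605.5000
1 October – 31 December 2001: 3 months at 1.3% → £386,000 × 1.3% × 3/12 = £1,254.5000
Total = £5,548.7500

£5,548.75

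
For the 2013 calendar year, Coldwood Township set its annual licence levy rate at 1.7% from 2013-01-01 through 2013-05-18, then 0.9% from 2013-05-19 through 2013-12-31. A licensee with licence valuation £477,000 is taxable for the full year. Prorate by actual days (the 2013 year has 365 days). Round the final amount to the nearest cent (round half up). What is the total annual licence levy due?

2013-01-01 to 2013-05-18: 138 days at 1.7% → £477,000 × 1.7% × 138/365 = £3,065.8685
2013-05-19 to 2013-12-31: 227 days at 0.9% → £477,000 × 0.9% × 227/365 = £2,669.8932
Total = £5,735.7616

£5,735.76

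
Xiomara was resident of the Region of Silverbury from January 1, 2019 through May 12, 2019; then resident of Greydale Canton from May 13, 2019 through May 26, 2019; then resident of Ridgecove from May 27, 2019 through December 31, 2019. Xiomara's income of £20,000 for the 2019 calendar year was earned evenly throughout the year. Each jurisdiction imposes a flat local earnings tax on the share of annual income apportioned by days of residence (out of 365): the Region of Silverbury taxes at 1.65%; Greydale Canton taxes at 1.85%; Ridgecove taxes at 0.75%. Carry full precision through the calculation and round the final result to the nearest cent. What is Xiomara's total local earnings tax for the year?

£223.53

The Region of Silverbury, January 1 – May 12, 2019: 132 days → £20,000 × 1.65% × 132/365 = £119.3425
Greydale Canton, May 13 – May 26, 2019: 14 days → £20,000 × 1.85% × 14/365 = £14.1918
Ridgecove, May 27 – December 31, 2019: 219 days → £20,000 × 0.75% × 219/365 = £90.0000
Total = £223.5342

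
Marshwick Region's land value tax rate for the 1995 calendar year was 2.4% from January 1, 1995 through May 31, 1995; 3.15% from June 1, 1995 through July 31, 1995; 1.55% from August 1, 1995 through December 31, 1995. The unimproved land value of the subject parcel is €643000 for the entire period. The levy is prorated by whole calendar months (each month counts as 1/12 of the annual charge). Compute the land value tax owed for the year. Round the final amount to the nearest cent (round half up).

January 1 – May 31, 1995: 5 months at 2.4% → €643000 × 2.4% × 5/12 = €6430.0000
June 1 – July 31, 1995: 2 months at 3.15% → €643000 × 3.15% × 2/12 = €3375.7500
August 1 – December 31, 1995: 5 months at 1.55% → €643000 × 1.55% × 5/12 = €4152.7083
Total = €13958.4583

€13958.46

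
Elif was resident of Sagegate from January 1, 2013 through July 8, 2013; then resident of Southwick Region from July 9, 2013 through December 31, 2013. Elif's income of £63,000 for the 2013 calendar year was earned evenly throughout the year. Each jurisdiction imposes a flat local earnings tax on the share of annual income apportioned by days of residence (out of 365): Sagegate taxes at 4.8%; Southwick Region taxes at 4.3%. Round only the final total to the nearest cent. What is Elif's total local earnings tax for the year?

£2,872.11

Sagegate, January 1 – July 8, 2013: 189 days → £63,000 × 4.8% × 189/365 = £1,565.8521
Southwick Region, July 9 – December 31, 2013: 176 days → £63,000 × 4.3% × 176/365 = £1,306.2575
Total = £2,872.1096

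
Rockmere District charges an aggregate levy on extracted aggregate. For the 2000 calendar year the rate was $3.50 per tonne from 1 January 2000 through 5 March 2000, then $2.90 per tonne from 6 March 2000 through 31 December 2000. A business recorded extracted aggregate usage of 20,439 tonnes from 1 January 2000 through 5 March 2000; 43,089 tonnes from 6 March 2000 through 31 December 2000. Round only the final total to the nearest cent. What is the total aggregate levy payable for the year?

1 January – 5 March 2000: 20,439 tonnes at $3.50/tonne → $71,536.50
6 March – 31 December 2000: 43,089 tonnes at $2.90/tonne → $124,958.10

$196,494.60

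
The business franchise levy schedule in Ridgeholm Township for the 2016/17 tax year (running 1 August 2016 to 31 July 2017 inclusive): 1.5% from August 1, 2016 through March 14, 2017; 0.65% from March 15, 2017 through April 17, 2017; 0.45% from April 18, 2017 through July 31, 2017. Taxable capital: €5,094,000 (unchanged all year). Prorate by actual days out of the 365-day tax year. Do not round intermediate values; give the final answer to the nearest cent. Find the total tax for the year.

August 1, 2016 – March 14, 2017: 226 days at 1.5% → €5,094,000 × 1.5% × 226/365 = €47,311.3973
March 15 – April 17, 2017: 34 days at 0.65% → €5,094,000 × 0.65% × 34/365 = €3,084.3123
April 18 – July 31, 2017: 105 days at 0.45% → €5,094,000 × 0.45% × 105/365 = €6,594.2877
Total = €56,989.9973

€56,990.00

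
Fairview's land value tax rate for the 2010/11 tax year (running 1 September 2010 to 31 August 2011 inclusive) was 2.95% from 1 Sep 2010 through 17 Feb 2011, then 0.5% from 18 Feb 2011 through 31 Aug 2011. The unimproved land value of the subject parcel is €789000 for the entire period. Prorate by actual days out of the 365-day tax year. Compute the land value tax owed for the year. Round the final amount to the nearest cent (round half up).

1 Sep 2010 – 17 Feb 2011: 170 days at 2.95% → €789000 × 2.95% × 170/365 = €10840.6438
18 Feb – 31 Aug 2011: 195 days at 0.5% → €789000 × 0.5% × 195/365 = €2107.6027
Total = €12948.2466

€12948.25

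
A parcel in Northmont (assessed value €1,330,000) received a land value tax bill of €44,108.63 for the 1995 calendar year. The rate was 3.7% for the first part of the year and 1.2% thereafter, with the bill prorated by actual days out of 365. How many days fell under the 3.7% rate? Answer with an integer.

Let d = days at the first rate; then 365 − d days at the second rate.
€1,330,000 × [3.7%·d + 1.2%·(365−d)] / 365 = €44,108.63
Solving gives d = 309, so the new rate took effect on 6 Nov 1995.

309 days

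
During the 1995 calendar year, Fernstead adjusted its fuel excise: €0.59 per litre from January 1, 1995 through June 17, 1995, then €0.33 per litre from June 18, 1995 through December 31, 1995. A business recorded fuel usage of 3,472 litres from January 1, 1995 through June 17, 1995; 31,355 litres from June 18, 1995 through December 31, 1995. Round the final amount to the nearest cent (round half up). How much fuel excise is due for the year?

January 1 – June 17, 1995: 3,472 litres at €0.59/litre → €2048.48
June 18 – December 31, 1995: 31,355 litres at €0.33/litre → €10347.15

€12395.63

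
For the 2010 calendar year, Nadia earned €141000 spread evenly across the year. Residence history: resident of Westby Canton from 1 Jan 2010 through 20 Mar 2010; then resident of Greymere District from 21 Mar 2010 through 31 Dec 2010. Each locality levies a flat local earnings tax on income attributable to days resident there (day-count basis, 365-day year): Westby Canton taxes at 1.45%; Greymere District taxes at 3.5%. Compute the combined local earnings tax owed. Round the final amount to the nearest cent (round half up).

Westby Canton, 1 Jan – 20 Mar 2010: 79 days → €141000 × 1.45% × 79/365 = €442.5082
Greymere District, 21 Mar – 31 Dec 2010: 286 days → €141000 × 3.5% × 286/365 = €3866.8767
Total = €4309.3849

€4309.38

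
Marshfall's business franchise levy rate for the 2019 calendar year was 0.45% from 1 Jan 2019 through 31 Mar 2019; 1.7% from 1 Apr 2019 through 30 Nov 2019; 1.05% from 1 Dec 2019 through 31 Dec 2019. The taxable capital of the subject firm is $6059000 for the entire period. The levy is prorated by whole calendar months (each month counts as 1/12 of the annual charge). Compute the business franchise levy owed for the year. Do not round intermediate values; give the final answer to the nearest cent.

1 Jan – 31 Mar 2019: 3 months at 0.45% → $6059000 × 0.45% × 3/12 = $6816.3750
1 Apr – 30 Nov 2019: 8 months at 1.7% → $6059000 × 1.7% × 8/12 = $68668.6667
1 Dec – 31 Dec 2019: 1 month at 1.05% → $6059000 × 1.05% × 1/12 = $5301.6250
Total = $80786.6667

$80786.67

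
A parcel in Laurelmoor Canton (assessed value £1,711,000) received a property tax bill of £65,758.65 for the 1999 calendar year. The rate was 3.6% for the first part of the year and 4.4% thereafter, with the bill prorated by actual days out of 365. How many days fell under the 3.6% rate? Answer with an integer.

Let d = days at the first rate; then 365 − d days at the second rate.
£1,711,000 × [3.6%·d + 4.4%·(365−d)] / 365 = £65,758.65
Solving gives d = 254, so the new rate took effect on 12 September 1999.

254 days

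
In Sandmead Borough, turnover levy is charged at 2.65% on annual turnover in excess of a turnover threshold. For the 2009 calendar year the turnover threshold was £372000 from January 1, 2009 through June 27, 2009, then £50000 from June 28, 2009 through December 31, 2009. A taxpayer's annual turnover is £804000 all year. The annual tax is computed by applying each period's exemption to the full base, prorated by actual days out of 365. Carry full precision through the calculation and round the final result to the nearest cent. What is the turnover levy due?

£15819.70

January 1 – June 27, 2009: 178 days, exemption £372000 → (£804000 − £372000) × 2.65% × 178/365 = £5582.8603
June 28 – December 31, 2009: 187 days, exemption £50000 → (£804000 − £50000) × 2.65% × 187/365 = £10236.8411
Total = £15819.7014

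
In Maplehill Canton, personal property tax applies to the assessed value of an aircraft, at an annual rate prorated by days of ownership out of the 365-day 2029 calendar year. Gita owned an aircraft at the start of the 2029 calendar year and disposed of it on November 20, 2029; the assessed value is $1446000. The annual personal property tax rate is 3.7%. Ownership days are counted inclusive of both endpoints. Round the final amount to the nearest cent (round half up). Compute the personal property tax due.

Days held (January 1 – November 20, 2029): 324 out of 365
Tax = $1446000 × 3.7% × 324/365 = $47492.1863

$47492.19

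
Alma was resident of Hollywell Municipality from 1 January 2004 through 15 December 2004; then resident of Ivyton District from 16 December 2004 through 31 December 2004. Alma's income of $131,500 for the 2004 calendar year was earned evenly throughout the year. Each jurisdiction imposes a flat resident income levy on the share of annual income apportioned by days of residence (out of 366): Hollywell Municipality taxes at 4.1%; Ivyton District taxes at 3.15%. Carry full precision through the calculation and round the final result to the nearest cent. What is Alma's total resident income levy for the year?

Hollywell Municipality, 1 January – 15 December 2004: 350 days → $131,500 × 4.1% × 350/366 = $5,155.8060
Ivyton District, 16 December – 31 December 2004: 16 days → $131,500 × 3.15% × 16/366 = $181.0820
Total = $5,336.8880

$5,336.89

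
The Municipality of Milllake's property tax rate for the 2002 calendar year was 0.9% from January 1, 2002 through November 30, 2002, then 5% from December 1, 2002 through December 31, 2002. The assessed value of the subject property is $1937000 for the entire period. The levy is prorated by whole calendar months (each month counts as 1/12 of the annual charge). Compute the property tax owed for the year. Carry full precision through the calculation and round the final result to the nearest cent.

$24051.08

January 1 – November 30, 2002: 11 months at 0.9% → $1937000 × 0.9% × 11/12 = $15980.2500
December 1 – December 31, 2002: 1 month at 5% → $1937000 × 5% × 1/12 = $8070.8333
Total = $24051.0833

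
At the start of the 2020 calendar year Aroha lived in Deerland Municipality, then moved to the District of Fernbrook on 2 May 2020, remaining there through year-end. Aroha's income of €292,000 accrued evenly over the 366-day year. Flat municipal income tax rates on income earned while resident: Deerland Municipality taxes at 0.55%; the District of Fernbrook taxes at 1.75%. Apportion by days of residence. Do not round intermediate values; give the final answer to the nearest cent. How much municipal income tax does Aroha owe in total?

€3,942.00

Deerland Municipality, 1 Jan – 1 May 2020: 122 days → €292,000 × 0.55% × 122/366 = €535.3333
The District of Fernbrook, 2 May – 31 Dec 2020: 244 days → €292,000 × 1.75% × 244/366 = €3,406.6667
Total = €3,942.0000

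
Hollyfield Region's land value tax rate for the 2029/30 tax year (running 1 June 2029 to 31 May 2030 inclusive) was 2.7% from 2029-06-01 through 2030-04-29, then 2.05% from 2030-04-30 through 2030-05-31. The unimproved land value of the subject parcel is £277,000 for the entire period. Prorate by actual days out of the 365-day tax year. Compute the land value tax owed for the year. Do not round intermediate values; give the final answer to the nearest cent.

£7,321.15

2029-06-01 to 2030-04-29: 333 days at 2.7% → £277,000 × 2.7% × 333/365 = £6,823.3068
2030-04-30 to 2030-05-31: 32 days at 2.05% → £277,000 × 2.05% × 32/365 = £497.8411
Total = £7,321.1479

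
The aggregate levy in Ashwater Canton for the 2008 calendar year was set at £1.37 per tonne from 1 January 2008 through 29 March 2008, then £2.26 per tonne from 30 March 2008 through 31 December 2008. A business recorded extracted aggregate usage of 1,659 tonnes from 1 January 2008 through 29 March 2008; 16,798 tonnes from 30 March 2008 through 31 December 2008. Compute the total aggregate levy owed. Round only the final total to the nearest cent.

£40,236.31

1 January – 29 March 2008: 1,659 tonnes at £1.37/tonne → £2,272.83
30 March – 31 December 2008: 16,798 tonnes at £2.26/tonne → £37,963.48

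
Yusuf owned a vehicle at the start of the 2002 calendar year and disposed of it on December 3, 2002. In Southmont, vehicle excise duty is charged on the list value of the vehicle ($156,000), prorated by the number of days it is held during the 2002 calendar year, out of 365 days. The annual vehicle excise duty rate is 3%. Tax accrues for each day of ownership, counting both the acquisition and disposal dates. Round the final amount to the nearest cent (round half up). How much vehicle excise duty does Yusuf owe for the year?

$4,320.99

Days held (January 1 – December 3, 2002): 337 out of 365
Tax = $156,000 × 3% × 337/365 = $4,320.9863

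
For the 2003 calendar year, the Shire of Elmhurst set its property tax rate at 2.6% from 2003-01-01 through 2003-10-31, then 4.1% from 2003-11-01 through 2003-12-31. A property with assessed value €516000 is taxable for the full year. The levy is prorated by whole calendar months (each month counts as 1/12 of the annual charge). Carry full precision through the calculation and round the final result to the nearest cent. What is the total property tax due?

€14706.00

2003-01-01 to 2003-10-31: 10 months at 2.6% → €516000 × 2.6% × 10/12 = €11180.0000
2003-11-01 to 2003-12-31: 2 months at 4.1% → €516000 × 4.1% × 2/12 = €3526.0000
Total = €14706.0000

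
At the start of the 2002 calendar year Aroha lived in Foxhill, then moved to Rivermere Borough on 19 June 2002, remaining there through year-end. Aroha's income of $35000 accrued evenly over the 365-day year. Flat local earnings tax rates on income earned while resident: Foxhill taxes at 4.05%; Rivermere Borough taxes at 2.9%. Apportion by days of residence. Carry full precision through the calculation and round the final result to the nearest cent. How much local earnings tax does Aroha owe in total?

Foxhill, 1 January – 18 June 2002: 169 days → $35000 × 4.05% × 169/365 = $656.3219
Rivermere Borough, 19 June – 31 December 2002: 196 days → $35000 × 2.9% × 196/365 = $545.0411
Total = $1201.3630

$1201.36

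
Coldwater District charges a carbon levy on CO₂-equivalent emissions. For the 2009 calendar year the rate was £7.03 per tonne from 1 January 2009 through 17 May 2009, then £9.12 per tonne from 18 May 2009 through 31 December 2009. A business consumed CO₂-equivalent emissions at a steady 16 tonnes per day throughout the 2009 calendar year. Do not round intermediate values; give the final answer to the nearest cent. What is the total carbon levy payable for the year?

1 January – 17 May 2009: 137 days × 16 tonnes/day = 2,192 tonnes at £7.03/tonne → £15409.76
18 May – 31 December 2009: 228 days × 16 tonnes/day = 3,648 tonnes at £9.12/tonne → £33269.76

£48679.52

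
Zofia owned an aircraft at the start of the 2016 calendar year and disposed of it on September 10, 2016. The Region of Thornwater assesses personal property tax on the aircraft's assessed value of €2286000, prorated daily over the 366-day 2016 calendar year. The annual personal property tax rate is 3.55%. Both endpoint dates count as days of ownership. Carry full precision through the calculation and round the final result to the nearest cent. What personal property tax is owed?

€56319.30

Days held (January 1 – September 10, 2016): 254 out of 366
Tax = €2286000 × 3.55% × 254/366 = €56319.2951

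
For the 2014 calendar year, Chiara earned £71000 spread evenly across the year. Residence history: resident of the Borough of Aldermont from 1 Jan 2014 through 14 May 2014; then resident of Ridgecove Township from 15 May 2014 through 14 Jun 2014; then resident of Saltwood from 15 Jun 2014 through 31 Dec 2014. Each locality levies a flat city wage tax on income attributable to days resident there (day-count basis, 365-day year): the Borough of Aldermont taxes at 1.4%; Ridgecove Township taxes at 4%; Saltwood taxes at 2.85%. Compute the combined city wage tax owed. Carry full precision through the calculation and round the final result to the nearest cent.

The Borough of Aldermont, 1 Jan – 14 May 2014: 134 days → £71000 × 1.4% × 134/365 = £364.9205
Ridgecove Township, 15 May – 14 Jun 2014: 31 days → £71000 × 4% × 31/365 = £241.2055
Saltwood, 15 Jun – 31 Dec 2014: 200 days → £71000 × 2.85% × 200/365 = £1108.7671
Total = £1714.8932

£1714.89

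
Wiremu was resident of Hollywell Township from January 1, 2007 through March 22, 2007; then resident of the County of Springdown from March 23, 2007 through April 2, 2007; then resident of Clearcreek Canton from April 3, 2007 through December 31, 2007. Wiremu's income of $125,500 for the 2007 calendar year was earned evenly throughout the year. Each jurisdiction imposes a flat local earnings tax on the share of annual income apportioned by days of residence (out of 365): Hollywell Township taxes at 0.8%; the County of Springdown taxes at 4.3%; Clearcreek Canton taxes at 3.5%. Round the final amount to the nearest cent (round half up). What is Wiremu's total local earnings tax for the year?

Hollywell Township, January 1 – March 22, 2007: 81 days → $125,500 × 0.8% × 81/365 = $222.8055
The County of Springdown, March 23 – April 2, 2007: 11 days → $125,500 × 4.3% × 11/365 = $162.6342
Clearcreek Canton, April 3 – December 31, 2007: 273 days → $125,500 × 3.5% × 273/365 = $3,285.3493
Total = $3,670.7890

$3,670.79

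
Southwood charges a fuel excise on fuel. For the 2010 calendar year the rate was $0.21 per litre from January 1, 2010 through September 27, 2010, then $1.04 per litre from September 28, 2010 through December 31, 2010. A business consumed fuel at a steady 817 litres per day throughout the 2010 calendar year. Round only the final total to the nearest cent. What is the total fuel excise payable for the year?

$127,043.50

January 1 – September 27, 2010: 270 days × 817 litres/day = 220,590 litres at $0.21/litre → $46,323.90
September 28 – December 31, 2010: 95 days × 817 litres/day = 77,615 litres at $1.04/litre → $80,719.60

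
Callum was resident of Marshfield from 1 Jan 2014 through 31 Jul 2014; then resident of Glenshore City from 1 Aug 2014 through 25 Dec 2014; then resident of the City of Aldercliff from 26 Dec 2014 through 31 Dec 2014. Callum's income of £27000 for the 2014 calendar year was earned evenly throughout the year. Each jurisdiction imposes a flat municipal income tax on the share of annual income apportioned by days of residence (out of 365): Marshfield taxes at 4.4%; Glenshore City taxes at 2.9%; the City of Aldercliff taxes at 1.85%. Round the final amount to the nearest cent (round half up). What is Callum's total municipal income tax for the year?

Marshfield, 1 Jan – 31 Jul 2014: 212 days → £27000 × 4.4% × 212/365 = £690.0164
Glenshore City, 1 Aug – 25 Dec 2014: 147 days → £27000 × 2.9% × 147/365 = £315.3452
The City of Aldercliff, 26 Dec – 31 Dec 2014: 6 days → £27000 × 1.85% × 6/365 = £8.2110
Total = £1013.5726

£1013.57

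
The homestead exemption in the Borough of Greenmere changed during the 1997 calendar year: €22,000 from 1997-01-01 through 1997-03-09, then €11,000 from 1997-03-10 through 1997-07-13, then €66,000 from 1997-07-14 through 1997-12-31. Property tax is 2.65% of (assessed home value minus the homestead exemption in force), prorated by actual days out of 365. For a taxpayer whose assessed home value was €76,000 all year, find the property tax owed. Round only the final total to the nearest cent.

€985.36

1997-01-01 to 1997-03-09: 68 days, exemption €22,000 → (€76,000 − €22,000) × 2.65% × 68/365 = €266.5973
1997-03-10 to 1997-07-13: 126 days, exemption €11,000 → (€76,000 − €11,000) × 2.65% × 126/365 = €594.6164
1997-07-14 to 1997-12-31: 171 days, exemption €66,000 → (€76,000 − €66,000) × 2.65% × 171/365 = €124.1507
Total = €985.3644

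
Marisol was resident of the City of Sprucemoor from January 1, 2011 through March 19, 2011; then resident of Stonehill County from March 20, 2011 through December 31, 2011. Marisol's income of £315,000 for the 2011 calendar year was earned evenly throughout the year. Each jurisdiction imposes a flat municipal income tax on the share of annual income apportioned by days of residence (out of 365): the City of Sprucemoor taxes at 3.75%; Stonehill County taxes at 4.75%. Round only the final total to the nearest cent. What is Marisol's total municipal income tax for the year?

£14,289.35

The City of Sprucemoor, January 1 – March 19, 2011: 78 days → £315,000 × 3.75% × 78/365 = £2,524.3151
Stonehill County, March 20 – December 31, 2011: 287 days → £315,000 × 4.75% × 287/365 = £11,765.0342
Total = £14,289.3493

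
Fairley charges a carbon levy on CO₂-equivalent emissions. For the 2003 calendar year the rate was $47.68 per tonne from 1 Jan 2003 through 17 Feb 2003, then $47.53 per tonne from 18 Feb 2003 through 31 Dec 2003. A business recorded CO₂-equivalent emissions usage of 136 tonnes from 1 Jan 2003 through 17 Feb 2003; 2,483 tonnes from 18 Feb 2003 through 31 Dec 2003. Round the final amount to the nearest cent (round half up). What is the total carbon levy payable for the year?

$124501.47

1 Jan – 17 Feb 2003: 136 tonnes at $47.68/tonne → $6484.48
18 Feb – 31 Dec 2003: 2,483 tonnes at $47.53/tonne → $118016.99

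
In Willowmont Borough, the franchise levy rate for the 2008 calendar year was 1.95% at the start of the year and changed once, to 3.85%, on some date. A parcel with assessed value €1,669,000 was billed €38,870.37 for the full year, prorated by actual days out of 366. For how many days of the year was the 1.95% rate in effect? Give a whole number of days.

293 days

Let d = days at the first rate; then 366 − d days at the second rate.
€1,669,000 × [1.95%·d + 3.85%·(366−d)] / 366 = €38,870.37
Solving gives d = 293, so the new rate took effect on 20 Oct 2008.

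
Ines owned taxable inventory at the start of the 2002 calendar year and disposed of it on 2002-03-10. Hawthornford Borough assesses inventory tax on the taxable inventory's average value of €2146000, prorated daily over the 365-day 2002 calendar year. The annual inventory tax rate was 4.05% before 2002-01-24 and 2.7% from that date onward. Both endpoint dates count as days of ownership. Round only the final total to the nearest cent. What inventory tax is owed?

2002-01-01 to 2002-01-23: 23 days at 4.05% → €2146000 × 4.05% × 23/365 = €5476.7096
2002-01-24 to 2002-03-10: 46 days at 2.7% → €2146000 × 2.7% × 46/365 = €7302.2795
Total = €12778.9890

€12778.99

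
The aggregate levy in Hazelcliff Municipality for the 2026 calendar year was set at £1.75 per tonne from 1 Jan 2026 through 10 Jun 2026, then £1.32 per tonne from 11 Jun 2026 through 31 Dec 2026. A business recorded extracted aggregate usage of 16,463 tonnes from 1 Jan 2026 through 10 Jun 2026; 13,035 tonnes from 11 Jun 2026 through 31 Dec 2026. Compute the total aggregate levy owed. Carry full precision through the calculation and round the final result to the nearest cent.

£46,016.45

1 Jan – 10 Jun 2026: 16,463 tonnes at £1.75/tonne → £28,810.25
11 Jun – 31 Dec 2026: 13,035 tonnes at £1.32/tonne → £17,206.20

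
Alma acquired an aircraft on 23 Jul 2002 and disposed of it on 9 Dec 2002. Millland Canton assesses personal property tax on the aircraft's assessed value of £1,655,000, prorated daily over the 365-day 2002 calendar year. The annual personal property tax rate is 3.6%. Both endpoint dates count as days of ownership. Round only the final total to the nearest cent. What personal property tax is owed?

Days held (23 Jul – 9 Dec 2002): 140 out of 365
Tax = £1,655,000 × 3.6% × 140/365 = £22,852.6027

£22,852.60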